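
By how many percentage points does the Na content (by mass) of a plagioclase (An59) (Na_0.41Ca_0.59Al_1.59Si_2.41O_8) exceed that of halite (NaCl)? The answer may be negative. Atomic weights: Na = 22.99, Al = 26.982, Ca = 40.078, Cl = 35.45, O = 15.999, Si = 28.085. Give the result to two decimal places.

First mineral: 9.426 g Na in 271.650 g formula = 3.47 wt% Na.
Second mineral: 22.990 g Na in 58.440 g formula = 39.34 wt% Na.
3.47% − 39.34% gives a difference of -35.87 percentage points.

-35.87 percentage points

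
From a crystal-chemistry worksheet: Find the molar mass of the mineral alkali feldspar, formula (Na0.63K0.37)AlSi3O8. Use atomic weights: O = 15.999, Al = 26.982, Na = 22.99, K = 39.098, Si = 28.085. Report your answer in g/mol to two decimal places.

Na: 0.63 × 22.99 = 14.4837
K: 0.37 × 39.098 = 14.4663
Al: 1 × 26.982 = 26.9820
Si: 3 × 28.085 = 84.2550
O: 8 × 15.999 = 127.9920
Summing the contributions gives the formula mass.

268.18 g/mol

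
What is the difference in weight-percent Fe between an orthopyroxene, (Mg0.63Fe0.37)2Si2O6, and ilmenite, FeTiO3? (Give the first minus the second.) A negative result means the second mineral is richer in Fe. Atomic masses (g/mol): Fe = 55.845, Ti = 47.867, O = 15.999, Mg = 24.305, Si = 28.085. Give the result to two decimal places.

-18.37 percentage points

First mineral: 41.325 g Fe in 224.114 g formula = 18.44 wt% Fe.
Second mineral: 55.845 g Fe in 151.709 g formula = 36.81 wt% Fe.
18.44% − 36.81% gives a difference of -18.37 percentage points.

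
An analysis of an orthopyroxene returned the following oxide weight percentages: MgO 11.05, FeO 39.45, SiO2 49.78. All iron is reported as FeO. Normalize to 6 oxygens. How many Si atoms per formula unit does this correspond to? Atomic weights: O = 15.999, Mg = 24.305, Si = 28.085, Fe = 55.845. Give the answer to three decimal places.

2.004 Si apfu

MgO: 11.05/40.304 = 0.27417 mol → 0.27417 mol Mg, 0.27417 mol O.
FeO: 39.45/71.844 = 0.54911 mol → 0.54911 mol Fe, 0.54911 mol O.
SiO2: 49.78/60.083 = 0.82852 mol → 0.82852 mol Si, 1.65704 mol O.
Total oxygen = 2.48032 mol. Normalization factor = 6/2.48032 = 2.41904.
Si per 6 O = 0.82852 × 2.41904 = 2.004.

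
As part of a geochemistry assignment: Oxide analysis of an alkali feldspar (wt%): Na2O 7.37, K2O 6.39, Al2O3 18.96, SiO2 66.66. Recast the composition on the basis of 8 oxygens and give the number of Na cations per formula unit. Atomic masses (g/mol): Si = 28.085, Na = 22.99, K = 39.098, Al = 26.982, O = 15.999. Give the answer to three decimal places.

7.37 wt% Na2O ÷ 61.979 g/mol = 0.11891 mol, giving 0.23782 Na and 0.11891 O.
6.39 wt% K2O ÷ 94.195 g/mol = 0.06784 mol, giving 0.13568 K and 0.06784 O.
18.96 wt% Al2O3 ÷ 101.961 g/mol = 0.18595 mol, giving 0.37190 Al and 0.55785 O.
66.66 wt% SiO2 ÷ 60.083 g/mol = 1.10947 mol, giving 1.10947 Si and 2.21894 O.
Oxygen sums to 2.96354; scaling by 8/2.96354 = 2.69947 puts the formula on 8 O.
Na: 0.23782 × 2.69947 = 0.642 atoms per formula unit.

0.642 Na apfu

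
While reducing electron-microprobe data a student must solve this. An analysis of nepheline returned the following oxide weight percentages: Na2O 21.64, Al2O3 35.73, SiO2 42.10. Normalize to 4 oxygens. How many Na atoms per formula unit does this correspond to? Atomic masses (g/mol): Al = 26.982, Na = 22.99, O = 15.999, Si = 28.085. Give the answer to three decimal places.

Na2O (M=61.979): mol = 0.34915; Na = 0.69830, O = 0.34915.
Al2O3 (M=101.961): mol = 0.35043; Al = 0.70086, O = 1.05129.
SiO2 (M=60.083): mol = 0.70070; Si = 0.70070, O = 1.40140.
ΣO = 2.80184; factor = 4/ΣO = 1.42763.
Na apfu = 0.69830 × 1.42763 = 0.997.

0.997 Na apfu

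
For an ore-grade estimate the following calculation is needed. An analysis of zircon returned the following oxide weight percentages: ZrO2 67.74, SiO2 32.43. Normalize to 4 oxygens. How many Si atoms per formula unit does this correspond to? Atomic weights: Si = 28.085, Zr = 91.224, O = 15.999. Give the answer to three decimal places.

67.74 wt% ZrO2 ÷ 123.222 g/mol = 0.54974 mol, giving 0.54974 Zr and 1.09948 O.
32.43 wt% SiO2 ÷ 60.083 g/mol = 0.53975 mol, giving 0.53975 Si and 1.07950 O.
Oxygen sums to 2.17898; scaling by 4/2.17898 = 1.83572 puts the formula on 4 O.
Si: 0.53975 × 1.83572 = 0.991 atoms per formula unit.

0.991 Si apfu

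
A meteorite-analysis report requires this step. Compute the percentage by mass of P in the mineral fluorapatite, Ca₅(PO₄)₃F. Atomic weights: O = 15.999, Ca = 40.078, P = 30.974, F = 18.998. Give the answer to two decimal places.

Molar mass of Ca₅(PO₄)₃F: 5·40.078 + 3·30.974 + 12·15.999 + 1·18.998 = 504.298 g/mol.
Mass of P per formula unit: 3 × 30.974 = 92.922 g.
Weight fraction P = 92.922 / 504.298 = 0.1843.

18.43 wt%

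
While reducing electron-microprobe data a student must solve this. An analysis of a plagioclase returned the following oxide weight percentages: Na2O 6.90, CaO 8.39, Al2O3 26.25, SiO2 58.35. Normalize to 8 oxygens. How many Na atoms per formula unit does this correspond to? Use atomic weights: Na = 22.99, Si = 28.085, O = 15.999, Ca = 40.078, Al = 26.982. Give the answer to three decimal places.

0.599 Na apfu

6.90 wt% Na2O ÷ 61.979 g/mol = 0.11133 mol, giving 0.22266 Na and 0.11133 O.
8.39 wt% CaO ÷ 56.077 g/mol = 0.14962 mol, giving 0.14962 Ca and 0.14962 O.
26.25 wt% Al2O3 ÷ 101.961 g/mol = 0.25745 mol, giving 0.51490 Al and 0.77235 O.
58.35 wt% SiO2 ÷ 60.083 g/mol = 0.97116 mol, giving 0.97116 Si and 1.94232 O.
Oxygen sums to 2.97562; scaling by 8/2.97562 = 2.68852 puts the formula on 8 O.
Na: 0.22266 × 2.68852 = 0.599 atoms per formula unit.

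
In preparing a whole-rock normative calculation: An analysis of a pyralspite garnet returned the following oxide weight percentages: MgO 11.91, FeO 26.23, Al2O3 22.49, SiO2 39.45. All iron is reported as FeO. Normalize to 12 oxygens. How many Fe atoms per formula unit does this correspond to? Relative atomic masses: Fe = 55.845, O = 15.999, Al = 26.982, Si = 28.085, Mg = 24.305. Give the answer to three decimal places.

1.662 Fe apfu

11.91 wt% MgO ÷ 40.304 g/mol = 0.29550 mol, giving 0.29550 Mg and 0.29550 O.
26.23 wt% FeO ÷ 71.844 g/mol = 0.36510 mol, giving 0.36510 Fe and 0.36510 O.
22.49 wt% Al2O3 ÷ 101.961 g/mol = 0.22057 mol, giving 0.44114 Al and 0.66171 O.
39.45 wt% SiO2 ÷ 60.083 g/mol = 0.65659 mol, giving 0.65659 Si and 1.31318 O.
Oxygen sums to 2.63549; scaling by 12/2.63549 = 4.55323 puts the formula on 12 O.
Fe: 0.36510 × 4.55323 = 1.662 atoms per formula unit.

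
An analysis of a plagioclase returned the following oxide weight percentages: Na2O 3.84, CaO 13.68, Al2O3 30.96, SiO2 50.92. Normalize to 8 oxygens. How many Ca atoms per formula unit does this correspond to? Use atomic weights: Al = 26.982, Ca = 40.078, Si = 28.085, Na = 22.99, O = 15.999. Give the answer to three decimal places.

Na2O (M=61.979): mol = 0.06196; Na = 0.12392, O = 0.06196.
CaO (M=56.077): mol = 0.24395; Ca = 0.24395, O = 0.24395.
Al2O3 (M=101.961): mol = 0.30365; Al = 0.60730, O = 0.91095.
SiO2 (M=60.083): mol = 0.84749; Si = 0.84749, O = 1.69498.
ΣO = 2.91184; factor = 8/ΣO = 2.74740.
Ca apfu = 0.24395 × 2.74740 = 0.670.

0.670 Ca apfu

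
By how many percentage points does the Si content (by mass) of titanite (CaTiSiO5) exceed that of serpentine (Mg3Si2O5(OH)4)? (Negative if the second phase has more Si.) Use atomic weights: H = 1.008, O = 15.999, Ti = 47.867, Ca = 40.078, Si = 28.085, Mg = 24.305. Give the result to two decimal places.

-5.94 percentage points

Si in CaTiSiO5: molar mass 196.025 g/mol; 1×28.085 = 28.085 g → 14.33 wt%.
Si in Mg3Si2O5(OH)4: molar mass 277.108 g/mol; 2×28.085 = 56.170 g → 20.27 wt%.
Difference = 14.33 − 20.27 = -5.94 percentage points.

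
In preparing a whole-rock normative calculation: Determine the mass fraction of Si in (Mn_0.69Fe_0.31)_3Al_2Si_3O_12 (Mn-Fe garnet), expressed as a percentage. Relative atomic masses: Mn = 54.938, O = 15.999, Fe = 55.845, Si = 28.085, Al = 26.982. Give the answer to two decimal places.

M((Mn_0.69Fe_0.31)_3Al_2Si_3O_12) = 495.865 g/mol.
Si contributes 3 × 28.085 = 84.255 g per mole.
84.255/495.865 = 0.1699 → 16.99%.

16.99 wt%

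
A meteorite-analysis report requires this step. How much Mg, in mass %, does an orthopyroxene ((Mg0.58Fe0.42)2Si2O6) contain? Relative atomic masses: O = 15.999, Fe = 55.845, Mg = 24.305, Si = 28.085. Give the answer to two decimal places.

12.41 mass %

Molar mass of (Mg0.58Fe0.42)2Si2O6: 1.16·24.305 + 0.84·55.845 + 2·28.085 + 6·15.999 = 227.268 g/mol.
Mass of Mg per formula unit: 1.16 × 24.305 = 28.194 g.
Weight fraction Mg = 28.194 / 227.268 = 0.1241.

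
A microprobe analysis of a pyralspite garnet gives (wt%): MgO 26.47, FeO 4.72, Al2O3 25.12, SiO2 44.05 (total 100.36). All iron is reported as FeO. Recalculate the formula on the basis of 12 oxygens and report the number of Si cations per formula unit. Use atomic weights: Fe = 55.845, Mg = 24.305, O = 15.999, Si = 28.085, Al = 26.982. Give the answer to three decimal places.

3.005 Si apfu

26.47 wt% MgO ÷ 40.304 g/mol = 0.65676 mol, giving 0.65676 Mg and 0.65676 O.
4.72 wt% FeO ÷ 71.844 g/mol = 0.06570 mol, giving 0.06570 Fe and 0.06570 O.
25.12 wt% Al2O3 ÷ 101.961 g/mol = 0.24637 mol, giving 0.49274 Al and 0.73911 O.
44.05 wt% SiO2 ÷ 60.083 g/mol = 0.73315 mol, giving 0.73315 Si and 1.46630 O.
Oxygen sums to 2.92787; scaling by 12/2.92787 = 4.09854 puts the formula on 12 O.
Si: 0.73315 × 4.09854 = 3.005 atoms per formula unit.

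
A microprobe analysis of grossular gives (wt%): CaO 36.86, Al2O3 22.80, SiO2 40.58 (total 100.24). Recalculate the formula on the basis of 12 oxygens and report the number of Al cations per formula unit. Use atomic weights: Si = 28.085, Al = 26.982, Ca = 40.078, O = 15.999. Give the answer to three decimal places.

CaO (M=56.077): mol = 0.65731; Ca = 0.65731, O = 0.65731.
Al2O3 (M=101.961): mol = 0.22361; Al = 0.44722, O = 0.67083.
SiO2 (M=60.083): mol = 0.67540; Si = 0.67540, O = 1.35080.
ΣO = 2.67894; factor = 12/ΣO = 4.47938.
Al apfu = 0.44722 × 4.47938 = 2.003.

2.003 Al apfu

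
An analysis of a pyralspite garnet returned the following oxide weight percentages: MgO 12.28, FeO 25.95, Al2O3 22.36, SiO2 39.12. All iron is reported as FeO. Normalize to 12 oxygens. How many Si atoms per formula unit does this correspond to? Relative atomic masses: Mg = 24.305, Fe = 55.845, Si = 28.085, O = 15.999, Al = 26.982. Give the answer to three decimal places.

2.975 Si apfu

12.28 wt% MgO ÷ 40.304 g/mol = 0.30468 mol, giving 0.30468 Mg and 0.30468 O.
25.95 wt% FeO ÷ 71.844 g/mol = 0.36120 mol, giving 0.36120 Fe and 0.36120 O.
22.36 wt% Al2O3 ÷ 101.961 g/mol = 0.21930 mol, giving 0.43860 Al and 0.65790 O.
39.12 wt% SiO2 ÷ 60.083 g/mol = 0.65110 mol, giving 0.65110 Si and 1.30220 O.
Oxygen sums to 2.62598; scaling by 12/2.62598 = 4.56972 puts the formula on 12 O.
Si: 0.65110 × 4.56972 = 2.975 atoms per formula unit.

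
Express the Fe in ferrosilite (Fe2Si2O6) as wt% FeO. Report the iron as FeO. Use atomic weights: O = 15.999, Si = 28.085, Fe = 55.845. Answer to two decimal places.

54.46 wt%

M(Fe2Si2O6) = 263.854 g/mol; M(FeO) = 71.844 g/mol.
Moles FeO per formula unit = 2 Fe ÷ 1 = 2.0000.
FeO fraction = (2.0000 × 71.844) / 263.854 = 143.688/263.854 = 0.5446.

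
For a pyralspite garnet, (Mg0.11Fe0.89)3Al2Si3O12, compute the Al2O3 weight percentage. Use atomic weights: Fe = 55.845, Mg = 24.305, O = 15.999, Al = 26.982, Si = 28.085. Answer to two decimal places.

Molar mass of (Mg0.11Fe0.89)3Al2Si3O12 = 0.33×24.305 + 2.67×55.845 + 2×26.982 + 3×28.085 + 12×15.999 = 487.334 g/mol.
Each formula unit contains 2 Al, equivalent to 2/2 = 1.0000 mol Al2O3.
M(Al2O3) = 2×26.982 + 3×15.999 = 101.961 g/mol.
Mass of Al2O3 per formula unit = 1.0000 × 101.961 = 101.961 g.
Al2O3 wt% = 101.961 / 487.334 × 100 = 20.92%.

20.92 wt%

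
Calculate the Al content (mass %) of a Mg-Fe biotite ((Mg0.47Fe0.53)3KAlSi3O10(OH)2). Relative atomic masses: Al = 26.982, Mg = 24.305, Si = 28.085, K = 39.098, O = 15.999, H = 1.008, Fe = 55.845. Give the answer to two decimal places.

Molar mass of (Mg0.47Fe0.53)3KAlSi3O10(OH)2: 1.41×24.305 + 1.59×55.845 + 1×39.098 + 1×26.982 + 3×28.085 + 12×15.999 + 2×1.008 = 467.403 g/mol.
Mass of Al per formula unit: 1 × 26.982 = 26.982 g.
Weight fraction Al = 26.982 / 467.403 = 0.0577.

5.77 mass %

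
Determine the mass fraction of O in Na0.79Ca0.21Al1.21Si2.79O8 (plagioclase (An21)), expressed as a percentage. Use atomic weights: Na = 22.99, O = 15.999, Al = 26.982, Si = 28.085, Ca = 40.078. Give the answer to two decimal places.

48.19 weight percent

M(Na0.79Ca0.21Al1.21Si2.79O8) = 265.576 g/mol.
O contributes 8 × 15.999 = 127.992 g per mole.
127.992/265.576 = 0.4819 → 48.19%.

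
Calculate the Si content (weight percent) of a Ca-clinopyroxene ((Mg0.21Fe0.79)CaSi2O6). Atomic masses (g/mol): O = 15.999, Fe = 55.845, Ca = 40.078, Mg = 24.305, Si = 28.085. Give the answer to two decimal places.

23.26 weight percent

Molar mass of (Mg0.21Fe0.79)CaSi2O6: 0.21·24.305 + 0.79·55.845 + 1·40.078 + 2·28.085 + 6·15.999 = 241.464 g/mol.
Mass of Si per formula unit: 2 × 28.085 = 56.170 g.
Weight fraction Si = 56.170 / 241.464 = 0.2326.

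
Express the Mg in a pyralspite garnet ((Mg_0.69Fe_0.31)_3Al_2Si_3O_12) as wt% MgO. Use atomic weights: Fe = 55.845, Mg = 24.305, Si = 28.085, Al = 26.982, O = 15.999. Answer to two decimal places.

M((Mg_0.69Fe_0.31)_3Al_2Si_3O_12) = 432.454 g/mol; M(MgO) = 40.304 g/mol.
Moles MgO per formula unit = 2.07 Mg ÷ 1 = 2.0700.
MgO fraction = (2.0700 × 40.304) / 432.454 = 83.429/432.454 = 0.1929.

19.29 wt%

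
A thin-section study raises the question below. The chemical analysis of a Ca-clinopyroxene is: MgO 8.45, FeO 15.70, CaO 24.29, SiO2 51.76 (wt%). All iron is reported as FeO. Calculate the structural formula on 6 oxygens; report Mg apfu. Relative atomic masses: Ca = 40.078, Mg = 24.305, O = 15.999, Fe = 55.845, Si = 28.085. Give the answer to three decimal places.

8.45 wt% MgO ÷ 40.304 g/mol = 0.20966 mol, giving 0.20966 Mg and 0.20966 O.
15.70 wt% FeO ÷ 71.844 g/mol = 0.21853 mol, giving 0.21853 Fe and 0.21853 O.
24.29 wt% CaO ÷ 56.077 g/mol = 0.43315 mol, giving 0.43315 Ca and 0.43315 O.
51.76 wt% SiO2 ÷ 60.083 g/mol = 0.86147 mol, giving 0.86147 Si and 1.72294 O.
Oxygen sums to 2.58428; scaling by 6/2.58428 = 2.32173 puts the formula on 6 O.
Mg: 0.20966 × 2.32173 = 0.487 atoms per formula unit.

0.487 Mg apfu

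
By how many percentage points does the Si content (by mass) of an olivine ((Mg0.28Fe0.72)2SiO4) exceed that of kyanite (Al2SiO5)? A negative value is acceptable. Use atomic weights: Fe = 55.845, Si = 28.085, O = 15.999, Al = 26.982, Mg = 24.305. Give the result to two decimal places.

M((Mg0.28Fe0.72)2SiO4) = 186.109 g/mol, so wt% Si = 28.085/186.109 × 100 = 15.09%.
M(Al2SiO5) = 162.044 g/mol, so wt% Si = 28.085/162.044 × 100 = 17.33%.
15.09 − 17.33 = -2.24 pp.

-2.24 percentage points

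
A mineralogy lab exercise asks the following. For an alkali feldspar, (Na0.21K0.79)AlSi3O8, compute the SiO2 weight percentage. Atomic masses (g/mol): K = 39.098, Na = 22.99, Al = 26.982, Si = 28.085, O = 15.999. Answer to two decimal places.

Molar mass of (Na0.21K0.79)AlSi3O8 = 0.21·22.99 + 0.79·39.098 + 1·26.982 + 3·28.085 + 8·15.999 = 274.944 g/mol.
Each formula unit contains 3 Si, equivalent to 3/1 = 3.0000 mol SiO2.
M(SiO2) = 1×28.085 + 2×15.999 = 60.083 g/mol.
Mass of SiO2 per formula unit = 3.0000 × 60.083 = 180.249 g.
SiO2 wt% = 180.249 / 274.944 × 100 = 65.56%.

65.56 wt%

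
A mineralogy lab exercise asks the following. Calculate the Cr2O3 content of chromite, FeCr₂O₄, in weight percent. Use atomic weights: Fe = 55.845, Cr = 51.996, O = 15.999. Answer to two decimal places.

67.90 wt%

Molar mass of FeCr₂O₄ = 1*55.845 + 2*51.996 + 4*15.999 = 223.833 g/mol.
Each formula unit contains 2 Cr, equivalent to 2/2 = 1.0000 mol Cr2O3.
M(Cr2O3) = 2×51.996 + 3×15.999 = 151.989 g/mol.
Mass of Cr2O3 per formula unit = 1.0000 × 151.989 = 151.989 g.
Cr2O3 wt% = 151.989 / 223.833 × 100 = 67.90%.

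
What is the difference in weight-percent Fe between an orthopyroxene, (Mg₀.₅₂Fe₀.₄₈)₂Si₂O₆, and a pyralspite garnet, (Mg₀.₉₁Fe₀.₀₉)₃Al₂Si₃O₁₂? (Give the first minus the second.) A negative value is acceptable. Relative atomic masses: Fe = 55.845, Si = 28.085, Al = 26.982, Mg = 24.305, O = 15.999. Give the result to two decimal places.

Fe in (Mg₀.₅₂Fe₀.₄₈)₂Si₂O₆: molar mass 231.052 g/mol; 0.96×55.845 = 53.611 g → 23.20 wt%.
Fe in (Mg₀.₉₁Fe₀.₀₉)₃Al₂Si₃O₁₂: molar mass 411.638 g/mol; 0.27×55.845 = 15.078 g → 3.66 wt%.
Difference = 23.20 − 3.66 = 19.54 percentage points.

19.54 percentage points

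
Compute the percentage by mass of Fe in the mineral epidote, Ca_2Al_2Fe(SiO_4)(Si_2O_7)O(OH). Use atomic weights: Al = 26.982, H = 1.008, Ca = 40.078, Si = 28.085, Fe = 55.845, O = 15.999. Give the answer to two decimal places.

11.56 weight percent

M(Ca_2Al_2Fe(SiO_4)(Si_2O_7)O(OH)) = 483.215 g/mol.
Fe contributes 1 × 55.845 = 55.845 g per mole.
55.845/483.215 = 0.1156 → 11.56%.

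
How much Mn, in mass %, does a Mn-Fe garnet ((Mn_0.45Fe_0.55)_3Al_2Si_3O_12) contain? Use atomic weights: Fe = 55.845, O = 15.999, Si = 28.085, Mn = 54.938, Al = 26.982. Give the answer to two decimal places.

14.94 mass %

Formula mass = 1.35·54.938 + 1.65·55.845 + 2·26.982 + 3·28.085 + 12·15.999 = 496.518 g/mol, of which 74.166 g is Mn.
So Mn makes up 74.166/496.518 = 0.1494 of the mass, i.e. 14.94%.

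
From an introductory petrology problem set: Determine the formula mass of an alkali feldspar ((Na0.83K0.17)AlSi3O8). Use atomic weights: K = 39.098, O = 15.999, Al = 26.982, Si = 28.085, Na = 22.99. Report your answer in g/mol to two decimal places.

264.96 g/mol

The formula mass is the sum 0.83*22.99 + 0.17*39.098 + 1*26.982 + 3*28.085 + 8*15.999.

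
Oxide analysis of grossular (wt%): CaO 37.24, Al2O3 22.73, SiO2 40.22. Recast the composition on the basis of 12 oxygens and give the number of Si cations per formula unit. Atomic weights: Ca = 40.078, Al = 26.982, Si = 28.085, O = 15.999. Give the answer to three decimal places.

37.24 wt% CaO ÷ 56.077 g/mol = 0.66409 mol, giving 0.66409 Ca and 0.66409 O.
22.73 wt% Al2O3 ÷ 101.961 g/mol = 0.22293 mol, giving 0.44586 Al and 0.66879 O.
40.22 wt% SiO2 ÷ 60.083 g/mol = 0.66941 mol, giving 0.66941 Si and 1.33882 O.
Oxygen sums to 2.67170; scaling by 12/2.67170 = 4.49152 puts the formula on 12 O.
Si: 0.66941 × 4.49152 = 3.007 atoms per formula unit.

3.007 Si apfu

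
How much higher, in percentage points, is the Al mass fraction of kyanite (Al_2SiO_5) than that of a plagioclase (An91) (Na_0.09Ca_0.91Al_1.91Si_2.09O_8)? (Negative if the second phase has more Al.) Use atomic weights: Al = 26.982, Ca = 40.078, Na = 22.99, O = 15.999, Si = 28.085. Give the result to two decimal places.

14.68 percentage points

Al in Al_2SiO_5: molar mass 162.044 g/mol; 2×26.982 = 53.964 g → 33.30 wt%.
Al in Na_0.09Ca_0.91Al_1.91Si_2.09O_8: molar mass 276.765 g/mol; 1.91×26.982 = 51.536 g → 18.62 wt%.
Difference = 33.30 − 18.62 = 14.68 percentage points.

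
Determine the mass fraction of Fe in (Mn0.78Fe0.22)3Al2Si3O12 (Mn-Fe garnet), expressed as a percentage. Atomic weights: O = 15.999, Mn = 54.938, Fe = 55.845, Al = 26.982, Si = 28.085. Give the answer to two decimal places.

7.44 mass %

M((Mn0.78Fe0.22)3Al2Si3O12) = 495.620 g/mol.
Fe contributes 0.66 × 55.845 = 36.858 g per mole.
36.858/495.620 = 0.0744 → 7.44%.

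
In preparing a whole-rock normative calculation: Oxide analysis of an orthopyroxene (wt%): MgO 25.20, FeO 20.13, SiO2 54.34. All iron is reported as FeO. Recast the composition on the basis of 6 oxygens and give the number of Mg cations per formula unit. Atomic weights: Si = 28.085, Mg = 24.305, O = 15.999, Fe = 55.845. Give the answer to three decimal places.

MgO (M=40.304): mol = 0.62525; Mg = 0.62525, O = 0.62525.
FeO (M=71.844): mol = 0.28019; Fe = 0.28019, O = 0.28019.
SiO2 (M=60.083): mol = 0.90442; Si = 0.90442, O = 1.80884.
ΣO = 2.71428; factor = 6/ΣO = 2.21053.
Mg apfu = 0.62525 × 2.21053 = 1.382.

1.382 Mg apfu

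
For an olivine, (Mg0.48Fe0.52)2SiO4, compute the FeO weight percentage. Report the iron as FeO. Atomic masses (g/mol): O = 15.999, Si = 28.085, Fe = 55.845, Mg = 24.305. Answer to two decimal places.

M((Mg0.48Fe0.52)2SiO4) = 173.493 g/mol; M(FeO) = 71.844 g/mol.
Moles FeO per formula unit = 1.04 Fe ÷ 1 = 1.0400.
FeO fraction = (1.0400 × 71.844) / 173.493 = 74.718/173.493 = 0.4307.

43.07 wt%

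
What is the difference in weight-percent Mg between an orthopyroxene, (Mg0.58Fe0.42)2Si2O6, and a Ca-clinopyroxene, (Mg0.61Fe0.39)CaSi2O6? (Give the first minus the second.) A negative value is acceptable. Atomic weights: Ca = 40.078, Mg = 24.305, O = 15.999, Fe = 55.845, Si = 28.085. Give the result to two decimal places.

First mineral: 28.194 g Mg in 227.268 g formula = 12.41 wt% Mg.
Second mineral: 14.826 g Mg in 228.848 g formula = 6.48 wt% Mg.
12.41% − 6.48% gives a difference of 5.93 percentage points.

5.93 percentage points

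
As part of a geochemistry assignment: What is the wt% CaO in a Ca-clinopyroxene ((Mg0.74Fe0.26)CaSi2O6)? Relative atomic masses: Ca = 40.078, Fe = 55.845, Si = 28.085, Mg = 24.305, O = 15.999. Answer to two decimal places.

M((Mg0.74Fe0.26)CaSi2O6) = 224.747 g/mol; M(CaO) = 56.077 g/mol.
Moles CaO per formula unit = 1 Ca ÷ 1 = 1.0000.
CaO fraction = (1.0000 × 56.077) / 224.747 = 56.077/224.747 = 0.2495.

24.95 wt%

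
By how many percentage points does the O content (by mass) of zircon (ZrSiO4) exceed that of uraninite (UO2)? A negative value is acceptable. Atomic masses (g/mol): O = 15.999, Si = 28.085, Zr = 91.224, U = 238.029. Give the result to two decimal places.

First mineral: 63.996 g O in 183.305 g formula = 34.91 wt% O.
Second mineral: 31.998 g O in 270.027 g formula = 11.85 wt% O.
34.91% − 11.85% gives a difference of 23.06 percentage points.

23.06 percentage points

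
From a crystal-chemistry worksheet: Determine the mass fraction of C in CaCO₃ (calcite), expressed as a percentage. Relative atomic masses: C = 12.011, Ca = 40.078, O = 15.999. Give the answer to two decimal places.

12.00 wt%

Molar mass of CaCO₃: 1×40.078 + 1×12.011 + 3×15.999 = 100.086 g/mol.
Mass of C per formula unit: 1 × 12.011 = 12.011 g.
Weight fraction C = 12.011 / 100.086 = 0.1200.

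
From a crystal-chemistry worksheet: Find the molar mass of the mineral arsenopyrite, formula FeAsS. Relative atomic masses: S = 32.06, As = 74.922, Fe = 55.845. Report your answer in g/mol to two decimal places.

162.83 g/mol

Fe: 1 × 55.845 = 55.8450
As: 1 × 74.922 = 74.9220
S: 1 × 32.06 = 32.0600
Summing the contributions gives the formula mass.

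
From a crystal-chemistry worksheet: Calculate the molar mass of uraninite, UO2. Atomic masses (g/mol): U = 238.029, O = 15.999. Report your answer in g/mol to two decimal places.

M = 1*238.029 + 2*15.999

270.03 g/mol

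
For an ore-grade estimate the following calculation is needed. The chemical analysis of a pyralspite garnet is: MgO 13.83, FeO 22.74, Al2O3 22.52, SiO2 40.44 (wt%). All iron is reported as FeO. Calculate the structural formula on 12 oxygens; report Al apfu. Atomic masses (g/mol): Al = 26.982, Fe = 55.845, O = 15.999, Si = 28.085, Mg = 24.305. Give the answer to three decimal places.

1.987 Al apfu

MgO (M=40.304): mol = 0.34314; Mg = 0.34314, O = 0.34314.
FeO (M=71.844): mol = 0.31652; Fe = 0.31652, O = 0.31652.
Al2O3 (M=101.961): mol = 0.22087; Al = 0.44174, O = 0.66261.
SiO2 (M=60.083): mol = 0.67307; Si = 0.67307, O = 1.34614.
ΣO = 2.66841; factor = 12/ΣO = 4.49706.
Al apfu = 0.44174 × 4.49706 = 1.987.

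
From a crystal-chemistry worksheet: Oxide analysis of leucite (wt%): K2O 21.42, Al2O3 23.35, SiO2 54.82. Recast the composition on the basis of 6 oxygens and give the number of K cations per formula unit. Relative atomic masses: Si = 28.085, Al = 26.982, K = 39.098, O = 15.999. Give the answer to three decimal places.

0.996 K apfu

K2O: 21.42/94.195 = 0.22740 mol → 0.45480 mol K, 0.22740 mol O.
Al2O3: 23.35/101.961 = 0.22901 mol → 0.45802 mol Al, 0.68703 mol O.
SiO2: 54.82/60.083 = 0.91240 mol → 0.91240 mol Si, 1.82480 mol O.
Total oxygen = 2.73923 mol. Normalization factor = 6/2.73923 = 2.19040.
K per 6 O = 0.45480 × 2.19040 = 0.996.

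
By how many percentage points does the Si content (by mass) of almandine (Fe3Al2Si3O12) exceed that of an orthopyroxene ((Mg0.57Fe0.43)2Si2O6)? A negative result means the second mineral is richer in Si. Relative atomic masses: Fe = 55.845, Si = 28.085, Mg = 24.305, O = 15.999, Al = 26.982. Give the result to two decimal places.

-7.72 percentage points

M(Fe3Al2Si3O12) = 497.742 g/mol, so wt% Si = 84.255/497.742 × 100 = 16.93%.
M((Mg0.57Fe0.43)2Si2O6) = 227.898 g/mol, so wt% Si = 56.170/227.898 × 100 = 24.65%.
16.93 − 24.65 = -7.72 pp.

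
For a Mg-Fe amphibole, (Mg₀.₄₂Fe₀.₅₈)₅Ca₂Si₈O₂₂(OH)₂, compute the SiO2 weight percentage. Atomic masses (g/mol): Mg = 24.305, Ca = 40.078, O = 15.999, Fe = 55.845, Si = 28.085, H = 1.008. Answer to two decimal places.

Formula mass = 903.819 g/mol.
8 Si → 8.0000 mol SiO2 per formula unit; M(SiO2) = 60.083, so SiO2 mass = 480.664 g.
480.664/903.819 × 100 = 53.18 wt%.

53.18 wt%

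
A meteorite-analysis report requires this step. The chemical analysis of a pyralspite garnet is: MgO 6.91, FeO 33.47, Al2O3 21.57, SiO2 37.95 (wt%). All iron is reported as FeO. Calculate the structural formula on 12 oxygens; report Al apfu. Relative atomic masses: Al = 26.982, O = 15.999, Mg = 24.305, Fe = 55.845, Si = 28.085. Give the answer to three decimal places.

2.003 Al apfu

MgO (M=40.304): mol = 0.17145; Mg = 0.17145, O = 0.17145.
FeO (M=71.844): mol = 0.46587; Fe = 0.46587, O = 0.46587.
Al2O3 (M=101.961): mol = 0.21155; Al = 0.42310, O = 0.63465.
SiO2 (M=60.083): mol = 0.63163; Si = 0.63163, O = 1.26326.
ΣO = 2.53523; factor = 12/ΣO = 4.73330.
Al apfu = 0.42310 × 4.73330 = 2.003.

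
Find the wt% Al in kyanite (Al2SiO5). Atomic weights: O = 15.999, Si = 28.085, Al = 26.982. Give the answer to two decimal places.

Formula mass = 2×26.982 + 1×28.085 + 5×15.999 = 162.044 g/mol, of which 53.964 g is Al.
So Al makes up 53.964/162.044 = 0.3330 of the mass, i.e. 33.30%.

33.30 weight percent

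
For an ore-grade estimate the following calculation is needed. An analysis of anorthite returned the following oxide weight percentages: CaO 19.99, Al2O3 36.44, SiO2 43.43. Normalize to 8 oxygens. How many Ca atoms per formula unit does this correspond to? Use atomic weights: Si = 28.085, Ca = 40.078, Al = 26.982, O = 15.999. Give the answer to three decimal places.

CaO (M=56.077): mol = 0.35647; Ca = 0.35647, O = 0.35647.
Al2O3 (M=101.961): mol = 0.35739; Al = 0.71478, O = 1.07217.
SiO2 (M=60.083): mol = 0.72283; Si = 0.72283, O = 1.44566.
ΣO = 2.87430; factor = 8/ΣO = 2.78329.
Ca apfu = 0.35647 × 2.78329 = 0.992.

0.992 Ca apfu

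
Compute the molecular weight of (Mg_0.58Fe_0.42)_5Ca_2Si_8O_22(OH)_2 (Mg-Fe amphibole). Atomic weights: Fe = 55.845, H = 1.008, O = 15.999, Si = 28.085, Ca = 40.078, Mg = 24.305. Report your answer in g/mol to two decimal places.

M = 2.90*24.305 + 2.10*55.845 + 2*40.078 + 8*28.085 + 24*15.999 + 2*1.008

878.59 g/mol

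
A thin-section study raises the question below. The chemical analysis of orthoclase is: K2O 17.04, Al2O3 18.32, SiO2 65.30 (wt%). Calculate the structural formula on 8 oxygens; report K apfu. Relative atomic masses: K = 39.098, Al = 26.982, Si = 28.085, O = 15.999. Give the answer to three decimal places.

K2O (M=94.195): mol = 0.18090; K = 0.36180, O = 0.18090.
Al2O3 (M=101.961): mol = 0.17968; Al = 0.35936, O = 0.53904.
SiO2 (M=60.083): mol = 1.08683; Si = 1.08683, O = 2.17366.
ΣO = 2.89360; factor = 8/ΣO = 2.76472.
K apfu = 0.36180 × 2.76472 = 1.000.

1.000 K apfu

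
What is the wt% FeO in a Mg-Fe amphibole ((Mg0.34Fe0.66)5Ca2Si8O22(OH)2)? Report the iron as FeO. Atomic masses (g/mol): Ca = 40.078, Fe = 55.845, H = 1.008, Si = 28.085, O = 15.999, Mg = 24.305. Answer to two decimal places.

25.87 wt%

Formula mass = 916.435 g/mol.
3.30 Fe → 3.3000 mol FeO per formula unit; M(FeO) = 71.844, so FeO mass = 237.085 g.
237.085/916.435 × 100 = 25.87 wt%.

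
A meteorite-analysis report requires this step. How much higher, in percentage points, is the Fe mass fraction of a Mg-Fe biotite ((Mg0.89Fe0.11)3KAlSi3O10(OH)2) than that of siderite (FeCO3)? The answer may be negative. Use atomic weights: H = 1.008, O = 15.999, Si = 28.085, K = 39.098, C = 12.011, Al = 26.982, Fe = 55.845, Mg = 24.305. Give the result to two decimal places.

-43.89 percentage points

First mineral: 18.429 g Fe in 427.662 g formula = 4.31 wt% Fe.
Second mineral: 55.845 g Fe in 115.853 g formula = 48.20 wt% Fe.
4.31% − 48.20% gives a difference of -43.89 percentage points.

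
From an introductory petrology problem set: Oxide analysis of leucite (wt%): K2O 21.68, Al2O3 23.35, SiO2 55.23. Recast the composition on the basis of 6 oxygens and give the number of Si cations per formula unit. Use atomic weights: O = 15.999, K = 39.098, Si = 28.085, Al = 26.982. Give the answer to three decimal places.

2.001 Si apfu

21.68 wt% K2O ÷ 94.195 g/mol = 0.23016 mol, giving 0.46032 K and 0.23016 O.
23.35 wt% Al2O3 ÷ 101.961 g/mol = 0.22901 mol, giving 0.45802 Al and 0.68703 O.
55.23 wt% SiO2 ÷ 60.083 g/mol = 0.91923 mol, giving 0.91923 Si and 1.83846 O.
Oxygen sums to 2.75565; scaling by 6/2.75565 = 2.17734 puts the formula on 6 O.
Si: 0.91923 × 2.17734 = 2.001 atoms per formula unit.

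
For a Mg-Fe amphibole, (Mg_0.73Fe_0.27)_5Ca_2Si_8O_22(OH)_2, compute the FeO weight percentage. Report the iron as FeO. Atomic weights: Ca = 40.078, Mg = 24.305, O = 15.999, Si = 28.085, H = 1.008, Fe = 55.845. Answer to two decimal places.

11.34 wt%

M((Mg_0.73Fe_0.27)_5Ca_2Si_8O_22(OH)_2) = 854.932 g/mol; M(FeO) = 71.844 g/mol.
Moles FeO per formula unit = 1.35 Fe ÷ 1 = 1.3500.
FeO fraction = (1.3500 × 71.844) / 854.932 = 96.989/854.932 = 0.1134.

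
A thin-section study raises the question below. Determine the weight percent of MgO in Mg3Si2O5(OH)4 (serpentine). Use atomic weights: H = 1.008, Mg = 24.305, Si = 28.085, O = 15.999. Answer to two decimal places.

43.63 wt%

Molar mass of Mg3Si2O5(OH)4 = 3×24.305 + 2×28.085 + 9×15.999 + 4×1.008 = 277.108 g/mol.
Each formula unit contains 3 Mg, equivalent to 3/1 = 3.0000 mol MgO.
M(MgO) = 1×24.305 + 1×15.999 = 40.304 g/mol.
Mass of MgO per formula unit = 3.0000 × 40.304 = 120.912 g.
MgO wt% = 120.912 / 277.108 × 100 = 43.63%.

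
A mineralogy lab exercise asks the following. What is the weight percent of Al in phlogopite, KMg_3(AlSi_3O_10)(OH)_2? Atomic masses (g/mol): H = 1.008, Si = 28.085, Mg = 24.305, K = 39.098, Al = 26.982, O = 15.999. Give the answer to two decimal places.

Formula mass = 1*39.098 + 3*24.305 + 1*26.982 + 3*28.085 + 12*15.999 + 2*1.008 = 417.254 g/mol, of which 26.982 g is Al.
So Al makes up 26.982/417.254 = 0.0647 of the mass, i.e. 6.47%.

6.47 weight percent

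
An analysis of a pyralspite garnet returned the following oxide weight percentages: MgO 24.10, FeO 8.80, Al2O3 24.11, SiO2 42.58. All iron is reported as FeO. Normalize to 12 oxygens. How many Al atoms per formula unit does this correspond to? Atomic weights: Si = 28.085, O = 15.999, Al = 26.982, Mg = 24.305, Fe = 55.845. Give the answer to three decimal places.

MgO: 24.10/40.304 = 0.59796 mol → 0.59796 mol Mg, 0.59796 mol O.
FeO: 8.80/71.844 = 0.12249 mol → 0.12249 mol Fe, 0.12249 mol O.
Al2O3: 24.11/101.961 = 0.23646 mol → 0.47292 mol Al, 0.70938 mol O.
SiO2: 42.58/60.083 = 0.70869 mol → 0.70869 mol Si, 1.41738 mol O.
Total oxygen = 2.84721 mol. Normalization factor = 12/2.84721 = 4.21465.
Al per 12 O = 0.47292 × 4.21465 = 1.993.

1.993 Al apfu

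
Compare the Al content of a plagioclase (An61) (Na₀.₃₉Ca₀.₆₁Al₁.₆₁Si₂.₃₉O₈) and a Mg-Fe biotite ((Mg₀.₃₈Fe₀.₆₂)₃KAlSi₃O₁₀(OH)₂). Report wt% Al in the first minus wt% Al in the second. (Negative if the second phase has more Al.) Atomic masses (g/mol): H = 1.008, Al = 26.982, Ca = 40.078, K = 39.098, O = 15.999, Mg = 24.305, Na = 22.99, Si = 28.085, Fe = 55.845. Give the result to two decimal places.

10.30 percentage points

Al in Na₀.₃₉Ca₀.₆₁Al₁.₆₁Si₂.₃₉O₈: molar mass 271.970 g/mol; 1.61×26.982 = 43.441 g → 15.97 wt%.
Al in (Mg₀.₃₈Fe₀.₆₂)₃KAlSi₃O₁₀(OH)₂: molar mass 475.918 g/mol; 1×26.982 = 26.982 g → 5.67 wt%.
Difference = 15.97 − 5.67 = 10.30 percentage points.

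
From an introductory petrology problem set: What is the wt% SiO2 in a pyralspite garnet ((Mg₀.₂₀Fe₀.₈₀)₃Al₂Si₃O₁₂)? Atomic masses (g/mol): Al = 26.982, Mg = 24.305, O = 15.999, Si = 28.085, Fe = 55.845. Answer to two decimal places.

Molar mass of (Mg₀.₂₀Fe₀.₈₀)₃Al₂Si₃O₁₂ = 0.60·24.305 + 2.40·55.845 + 2·26.982 + 3·28.085 + 12·15.999 = 478.818 g/mol.
Each formula unit contains 3 Si, equivalent to 3/1 = 3.0000 mol SiO2.
M(SiO2) = 1×28.085 + 2×15.999 = 60.083 g/mol.
Mass of SiO2 per formula unit = 3.0000 × 60.083 = 180.249 g.
SiO2 wt% = 180.249 / 478.818 × 100 = 37.64%.

37.64 wt%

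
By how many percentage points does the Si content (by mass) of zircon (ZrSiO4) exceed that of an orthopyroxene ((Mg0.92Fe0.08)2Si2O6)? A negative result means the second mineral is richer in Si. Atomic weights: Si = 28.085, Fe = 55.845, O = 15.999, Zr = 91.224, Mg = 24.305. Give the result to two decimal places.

Si in ZrSiO4: molar mass 183.305 g/mol; 1×28.085 = 28.085 g → 15.32 wt%.
Si in (Mg0.92Fe0.08)2Si2O6: molar mass 205.820 g/mol; 2×28.085 = 56.170 g → 27.29 wt%.
Difference = 15.32 − 27.29 = -11.97 percentage points.

-11.97 percentage points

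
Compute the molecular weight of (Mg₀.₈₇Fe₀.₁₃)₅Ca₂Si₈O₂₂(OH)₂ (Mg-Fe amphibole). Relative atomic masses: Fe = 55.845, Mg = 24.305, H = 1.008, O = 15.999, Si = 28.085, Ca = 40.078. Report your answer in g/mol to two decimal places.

832.85 g/mol

M = 4.35(24.305) + 0.65(55.845) + 2(40.078) + 8(28.085) + 24(15.999) + 2(1.008)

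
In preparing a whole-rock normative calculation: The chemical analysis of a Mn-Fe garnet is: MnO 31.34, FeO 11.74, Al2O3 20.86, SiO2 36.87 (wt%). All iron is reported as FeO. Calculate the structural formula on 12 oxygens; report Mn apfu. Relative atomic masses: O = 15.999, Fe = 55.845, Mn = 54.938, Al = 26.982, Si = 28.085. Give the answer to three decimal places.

MnO (M=70.937): mol = 0.44180; Mn = 0.44180, O = 0.44180.
FeO (M=71.844): mol = 0.16341; Fe = 0.16341, O = 0.16341.
Al2O3 (M=101.961): mol = 0.20459; Al = 0.40918, O = 0.61377.
SiO2 (M=60.083): mol = 0.61365; Si = 0.61365, O = 1.22730.
ΣO = 2.44628; factor = 12/ΣO = 4.90541.
Mn apfu = 0.44180 × 4.90541 = 2.167.

2.167 Mn apfu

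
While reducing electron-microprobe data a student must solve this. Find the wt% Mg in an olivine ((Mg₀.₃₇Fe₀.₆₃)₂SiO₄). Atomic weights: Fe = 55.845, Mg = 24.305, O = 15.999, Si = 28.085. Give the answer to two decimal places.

9.97 weight percent

Molar mass of (Mg₀.₃₇Fe₀.₆₃)₂SiO₄: 0.74*24.305 + 1.26*55.845 + 1*28.085 + 4*15.999 = 180.431 g/mol.
Mass of Mg per formula unit: 0.74 × 24.305 = 17.986 g.
Weight fraction Mg = 17.986 / 180.431 = 0.0997.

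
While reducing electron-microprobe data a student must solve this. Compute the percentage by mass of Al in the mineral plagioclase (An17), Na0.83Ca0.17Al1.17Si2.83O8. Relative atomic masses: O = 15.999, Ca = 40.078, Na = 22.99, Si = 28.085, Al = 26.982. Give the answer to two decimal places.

11.92 wt%

Molar mass of Na0.83Ca0.17Al1.17Si2.83O8: 0.83×22.99 + 0.17×40.078 + 1.17×26.982 + 2.83×28.085 + 8×15.999 = 264.936 g/mol.
Mass of Al per formula unit: 1.17 × 26.982 = 31.569 g.
Weight fraction Al = 31.569 / 264.936 = 0.1192.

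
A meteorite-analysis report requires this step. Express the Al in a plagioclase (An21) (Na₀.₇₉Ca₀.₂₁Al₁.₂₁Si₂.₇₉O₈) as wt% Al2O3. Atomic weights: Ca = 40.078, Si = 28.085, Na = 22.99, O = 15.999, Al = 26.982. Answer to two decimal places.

23.23 wt%

M(Na₀.₇₉Ca₀.₂₁Al₁.₂₁Si₂.₇₉O₈) = 265.576 g/mol; M(Al2O3) = 101.961 g/mol.
Moles Al2O3 per formula unit = 1.21 Al ÷ 2 = 0.6050.
Al2O3 fraction = (0.6050 × 101.961) / 265.576 = 61.686/265.576 = 0.2323.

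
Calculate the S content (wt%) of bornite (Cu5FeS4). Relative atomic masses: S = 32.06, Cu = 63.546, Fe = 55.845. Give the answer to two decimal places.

25.56 wt%

M(Cu5FeS4) = 501.815 g/mol.
S contributes 4 × 32.06 = 128.240 g per mole.
128.240/501.815 = 0.2556 → 25.56%.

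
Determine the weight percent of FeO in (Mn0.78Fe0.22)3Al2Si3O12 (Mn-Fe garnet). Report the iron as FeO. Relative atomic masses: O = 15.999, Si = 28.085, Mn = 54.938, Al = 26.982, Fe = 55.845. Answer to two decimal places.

Molar mass of (Mn0.78Fe0.22)3Al2Si3O12 = 2.34*54.938 + 0.66*55.845 + 2*26.982 + 3*28.085 + 12*15.999 = 495.620 g/mol.
Each formula unit contains 0.66 Fe, equivalent to 0.66/1 = 0.6600 mol FeO.
M(FeO) = 1×55.845 + 1×15.999 = 71.844 g/mol.
Mass of FeO per formula unit = 0.6600 × 71.844 = 47.417 g.
FeO wt% = 47.417 / 495.620 × 100 = 9.57%.

9.57 wt%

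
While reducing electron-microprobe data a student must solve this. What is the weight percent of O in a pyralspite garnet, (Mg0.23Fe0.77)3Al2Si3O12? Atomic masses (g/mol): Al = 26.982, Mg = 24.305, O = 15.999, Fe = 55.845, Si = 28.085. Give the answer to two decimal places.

Formula mass = 0.69·24.305 + 2.31·55.845 + 2·26.982 + 3·28.085 + 12·15.999 = 475.979 g/mol, of which 191.988 g is O.
So O makes up 191.988/475.979 = 0.4034 of the mass, i.e. 40.34%.

40.34 wt%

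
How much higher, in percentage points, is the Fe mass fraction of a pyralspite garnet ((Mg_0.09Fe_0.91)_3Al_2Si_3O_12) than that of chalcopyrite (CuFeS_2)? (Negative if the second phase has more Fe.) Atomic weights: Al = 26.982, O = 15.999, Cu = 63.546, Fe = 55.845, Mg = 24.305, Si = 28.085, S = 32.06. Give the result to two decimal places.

First mineral: 152.457 g Fe in 489.226 g formula = 31.16 wt% Fe.
Second mineral: 55.845 g Fe in 183.511 g formula = 30.43 wt% Fe.
31.16% − 30.43% gives a difference of 0.73 percentage points.

0.73 percentage points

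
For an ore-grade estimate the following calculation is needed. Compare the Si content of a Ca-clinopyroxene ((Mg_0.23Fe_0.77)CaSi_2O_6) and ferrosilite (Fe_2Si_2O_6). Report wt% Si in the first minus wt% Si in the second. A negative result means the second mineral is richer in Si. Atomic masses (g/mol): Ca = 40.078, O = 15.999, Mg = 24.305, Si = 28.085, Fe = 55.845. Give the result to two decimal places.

2.03 percentage points

Si in (Mg_0.23Fe_0.77)CaSi_2O_6: molar mass 240.833 g/mol; 2×28.085 = 56.170 g → 23.32 wt%.
Si in Fe_2Si_2O_6: molar mass 263.854 g/mol; 2×28.085 = 56.170 g → 21.29 wt%.
Difference = 23.32 − 21.29 = 2.03 percentage points.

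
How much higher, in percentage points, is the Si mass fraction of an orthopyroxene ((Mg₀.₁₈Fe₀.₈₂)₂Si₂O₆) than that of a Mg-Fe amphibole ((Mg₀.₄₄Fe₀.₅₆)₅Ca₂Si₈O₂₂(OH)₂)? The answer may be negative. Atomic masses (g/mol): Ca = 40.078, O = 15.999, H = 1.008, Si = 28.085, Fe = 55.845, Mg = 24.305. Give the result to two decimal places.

M((Mg₀.₁₈Fe₀.₈₂)₂Si₂O₆) = 252.500 g/mol, so wt% Si = 56.170/252.500 × 100 = 22.25%.
M((Mg₀.₄₄Fe₀.₅₆)₅Ca₂Si₈O₂₂(OH)₂) = 900.665 g/mol, so wt% Si = 224.680/900.665 × 100 = 24.95%.
22.25 − 24.95 = -2.70 pp.

-2.70 percentage points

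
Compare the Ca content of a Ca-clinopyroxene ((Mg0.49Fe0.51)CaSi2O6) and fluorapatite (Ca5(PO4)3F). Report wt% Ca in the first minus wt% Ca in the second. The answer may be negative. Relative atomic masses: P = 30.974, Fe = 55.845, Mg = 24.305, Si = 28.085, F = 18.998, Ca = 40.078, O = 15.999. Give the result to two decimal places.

First mineral: 40.078 g Ca in 232.632 g formula = 17.23 wt% Ca.
Second mineral: 200.390 g Ca in 504.298 g formula = 39.74 wt% Ca.
17.23% − 39.74% gives a difference of -22.51 percentage points.

-22.51 percentage points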